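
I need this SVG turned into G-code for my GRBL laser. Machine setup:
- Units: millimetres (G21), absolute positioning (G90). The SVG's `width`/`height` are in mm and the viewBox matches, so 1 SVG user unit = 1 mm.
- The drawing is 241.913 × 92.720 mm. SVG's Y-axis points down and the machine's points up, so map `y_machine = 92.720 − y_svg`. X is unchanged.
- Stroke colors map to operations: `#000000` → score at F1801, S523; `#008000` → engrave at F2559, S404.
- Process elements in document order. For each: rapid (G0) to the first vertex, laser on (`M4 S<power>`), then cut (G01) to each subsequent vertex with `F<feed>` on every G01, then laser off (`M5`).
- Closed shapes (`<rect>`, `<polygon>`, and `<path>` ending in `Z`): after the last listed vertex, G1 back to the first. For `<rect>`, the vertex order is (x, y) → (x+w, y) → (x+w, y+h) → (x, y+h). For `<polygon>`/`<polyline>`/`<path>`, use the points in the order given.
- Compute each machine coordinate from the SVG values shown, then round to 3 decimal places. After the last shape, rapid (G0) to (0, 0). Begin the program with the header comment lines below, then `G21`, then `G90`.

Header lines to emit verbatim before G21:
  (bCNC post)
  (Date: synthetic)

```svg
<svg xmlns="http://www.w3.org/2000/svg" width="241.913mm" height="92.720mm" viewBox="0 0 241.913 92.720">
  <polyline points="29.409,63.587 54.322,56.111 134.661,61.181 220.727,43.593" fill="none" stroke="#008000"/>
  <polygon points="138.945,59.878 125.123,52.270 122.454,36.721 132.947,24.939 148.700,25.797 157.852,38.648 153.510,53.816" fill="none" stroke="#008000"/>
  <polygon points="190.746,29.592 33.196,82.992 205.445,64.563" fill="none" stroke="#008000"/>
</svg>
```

1 u = 1 mm; y_m = 92.720 − y.

[1] `<polyline>` open polyline, #008000→engrave S404 F2559: (29.409,29.133) → (54.322,36.609) → (134.661,31.539) → (220.727,49.127)

[2] `<polygon>` regular polygon, #008000→engrave S404 F2559: (138.945,32.842) → (125.123,40.450) → (122.454,55.999) → (132.947,67.781) → (148.700,66.923) → (157.852,54.072) → (153.510,38.904) → (138.945,32.842) (closed)

[3] `<polygon>` closed polygon, #008000→engrave S404 F2559: (190.746,63.128) → (33.196,9.728) → (205.445,28.157) → (190.746,63.128) (closed)

(bCNC post)
(Date: synthetic)
G21
G90
G0 X29.409 Y29.133
M4 S404
G01 X54.322 Y36.609 F2559
G01 X134.661 Y31.539 F2559
G01 X220.727 Y49.127 F2559
M5
G0 X138.945 Y32.842
M4 S404
G01 X125.123 Y40.450 F2559
G01 X122.454 Y55.999 F2559
G01 X132.947 Y67.781 F2559
G01 X148.700 Y66.923 F2559
G01 X157.852 Y54.072 F2559
G01 X153.510 Y38.904 F2559
G01 X138.945 Y32.842 F2559
M5
G0 X190.746 Y63.128
M4 S404
G01 X33.196 Y9.728 F2559
G01 X205.445 Y28.157 F2559
G01 X190.746 Y63.128 F2559
M5
G0 X0.000 Y0.000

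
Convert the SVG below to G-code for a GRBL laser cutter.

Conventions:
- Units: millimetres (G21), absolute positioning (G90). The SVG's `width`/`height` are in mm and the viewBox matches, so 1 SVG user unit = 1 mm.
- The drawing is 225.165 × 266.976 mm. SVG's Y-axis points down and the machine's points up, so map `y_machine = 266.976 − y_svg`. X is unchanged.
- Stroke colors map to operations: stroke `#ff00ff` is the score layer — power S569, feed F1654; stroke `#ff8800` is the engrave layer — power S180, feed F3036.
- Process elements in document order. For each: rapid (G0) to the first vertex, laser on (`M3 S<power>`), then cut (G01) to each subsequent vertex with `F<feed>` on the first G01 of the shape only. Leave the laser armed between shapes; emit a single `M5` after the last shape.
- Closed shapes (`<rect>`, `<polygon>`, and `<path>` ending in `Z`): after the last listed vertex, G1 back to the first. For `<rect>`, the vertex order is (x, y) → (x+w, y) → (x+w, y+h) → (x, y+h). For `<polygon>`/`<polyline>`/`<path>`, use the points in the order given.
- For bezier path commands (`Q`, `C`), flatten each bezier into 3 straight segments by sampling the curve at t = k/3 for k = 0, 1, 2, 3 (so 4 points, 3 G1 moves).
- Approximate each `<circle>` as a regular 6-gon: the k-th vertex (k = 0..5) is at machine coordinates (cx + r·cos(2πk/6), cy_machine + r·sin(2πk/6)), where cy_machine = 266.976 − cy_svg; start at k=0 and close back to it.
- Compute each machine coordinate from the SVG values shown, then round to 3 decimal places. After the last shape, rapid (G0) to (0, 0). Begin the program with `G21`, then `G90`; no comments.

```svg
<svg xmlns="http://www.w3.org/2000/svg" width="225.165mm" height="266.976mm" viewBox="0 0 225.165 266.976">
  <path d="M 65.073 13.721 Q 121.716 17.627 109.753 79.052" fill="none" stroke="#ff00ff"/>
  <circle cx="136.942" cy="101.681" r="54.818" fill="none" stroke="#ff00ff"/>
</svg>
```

Since the viewBox matches the mm dimensions, user units are millimetres directly. The only transform is the Y-flip y_m = 266.976 − y_svg.

Shape 1 is a quadratic bezier drawn with `<path>`. Its stroke #ff00ff means score at S569, F1654. After flipping Y the toolpath is (65.073,253.255) → (95.212,244.260) → (110.105,222.483) → (109.753,187.924).

Shape 2 is a circle drawn with `<circle>`. Its stroke #ff00ff means score at S569, F1654. After flipping Y the toolpath is (191.760,165.295) → (164.351,212.769) → (109.533,212.769) → (82.124,165.295) → (109.533,117.821) → (164.351,117.821) → (191.760,165.295), returning to the start.

G21
G90
G0 X65.073 Y253.255
M3 S569
G01 X95.212 Y244.260 F1654
G01 X110.105 Y222.483
G01 X109.753 Y187.924
G0 X191.760 Y165.295
M3 S569
G01 X164.351 Y212.769 F1654
G01 X109.533 Y212.769
G01 X82.124 Y165.295
G01 X109.533 Y117.821
G01 X164.351 Y117.821
G01 X191.760 Y165.295
M5
G0 X0.000 Y0.000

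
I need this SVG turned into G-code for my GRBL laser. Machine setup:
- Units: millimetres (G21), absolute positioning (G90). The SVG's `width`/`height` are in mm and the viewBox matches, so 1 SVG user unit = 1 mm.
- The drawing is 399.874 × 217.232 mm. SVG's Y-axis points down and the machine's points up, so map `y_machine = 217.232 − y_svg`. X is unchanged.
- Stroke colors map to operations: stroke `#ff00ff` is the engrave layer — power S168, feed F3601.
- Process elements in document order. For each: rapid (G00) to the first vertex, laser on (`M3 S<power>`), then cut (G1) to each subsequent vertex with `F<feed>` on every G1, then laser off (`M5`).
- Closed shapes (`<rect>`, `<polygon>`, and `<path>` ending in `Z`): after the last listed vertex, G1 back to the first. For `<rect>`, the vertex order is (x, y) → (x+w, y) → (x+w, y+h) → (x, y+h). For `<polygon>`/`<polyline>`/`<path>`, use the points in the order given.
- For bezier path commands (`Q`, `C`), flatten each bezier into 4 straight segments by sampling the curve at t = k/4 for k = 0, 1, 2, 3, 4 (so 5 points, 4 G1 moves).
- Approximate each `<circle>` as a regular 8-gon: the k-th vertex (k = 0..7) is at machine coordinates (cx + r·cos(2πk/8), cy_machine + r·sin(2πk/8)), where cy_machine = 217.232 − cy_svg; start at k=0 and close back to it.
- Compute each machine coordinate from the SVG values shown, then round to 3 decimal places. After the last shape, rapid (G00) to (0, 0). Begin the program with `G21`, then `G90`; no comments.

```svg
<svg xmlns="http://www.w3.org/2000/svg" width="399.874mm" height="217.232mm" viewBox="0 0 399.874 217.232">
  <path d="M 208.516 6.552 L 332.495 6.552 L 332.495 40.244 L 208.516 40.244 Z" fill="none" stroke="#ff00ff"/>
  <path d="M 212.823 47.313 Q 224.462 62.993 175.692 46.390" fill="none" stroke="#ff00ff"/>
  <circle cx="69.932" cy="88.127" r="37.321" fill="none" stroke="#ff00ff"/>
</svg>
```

G21
G90
G00 X208.516 Y210.680
M3 S168
G1 X332.495 Y210.680 F3601
G1 X332.495 Y176.988 F3601
G1 X208.516 Y176.988 F3601
G1 X208.516 Y210.680 F3601
M5
G00 X212.823 Y169.919
M3 S168
G1 X214.867 Y164.097 F3601
G1 X209.360 Y162.310 F3601
G1 X196.301 Y164.558 F3601
G1 X175.692 Y170.842 F3601
M5
G00 X107.253 Y129.105
M3 S168
G1 X96.322 Y155.495 F3601
G1 X69.932 Y166.426 F3601
G1 X43.542 Y155.495 F3601
G1 X32.611 Y129.105 F3601
G1 X43.542 Y102.715 F3601
G1 X69.932 Y91.784 F3601
G1 X96.322 Y102.715 F3601
G1 X107.253 Y129.105 F3601
M5
G00 X0.000 Y0.000

1 u = 1 mm; y_m = 217.232 − y.

[1] `<path>` rectangle, #ff00ff→engrave S168 F3601: (208.516,210.680) → (332.495,210.680) → (332.495,176.988) → (208.516,176.988) → (208.516,210.680) (closed)

[2] `<path>` quadratic bezier, #ff00ff→engrave S168 F3601: (212.823,169.919) → (214.867,164.097) → (209.360,162.310) → (196.301,164.558) → (175.692,170.842)

[3] `<circle>` circle, #ff00ff→engrave S168 F3601: (107.253,129.105) → (96.322,155.495) → (69.932,166.426) → (43.542,155.495) → (32.611,129.105) → (43.542,102.715) → (69.932,91.784) → (96.322,102.715) → (107.253,129.105) (closed)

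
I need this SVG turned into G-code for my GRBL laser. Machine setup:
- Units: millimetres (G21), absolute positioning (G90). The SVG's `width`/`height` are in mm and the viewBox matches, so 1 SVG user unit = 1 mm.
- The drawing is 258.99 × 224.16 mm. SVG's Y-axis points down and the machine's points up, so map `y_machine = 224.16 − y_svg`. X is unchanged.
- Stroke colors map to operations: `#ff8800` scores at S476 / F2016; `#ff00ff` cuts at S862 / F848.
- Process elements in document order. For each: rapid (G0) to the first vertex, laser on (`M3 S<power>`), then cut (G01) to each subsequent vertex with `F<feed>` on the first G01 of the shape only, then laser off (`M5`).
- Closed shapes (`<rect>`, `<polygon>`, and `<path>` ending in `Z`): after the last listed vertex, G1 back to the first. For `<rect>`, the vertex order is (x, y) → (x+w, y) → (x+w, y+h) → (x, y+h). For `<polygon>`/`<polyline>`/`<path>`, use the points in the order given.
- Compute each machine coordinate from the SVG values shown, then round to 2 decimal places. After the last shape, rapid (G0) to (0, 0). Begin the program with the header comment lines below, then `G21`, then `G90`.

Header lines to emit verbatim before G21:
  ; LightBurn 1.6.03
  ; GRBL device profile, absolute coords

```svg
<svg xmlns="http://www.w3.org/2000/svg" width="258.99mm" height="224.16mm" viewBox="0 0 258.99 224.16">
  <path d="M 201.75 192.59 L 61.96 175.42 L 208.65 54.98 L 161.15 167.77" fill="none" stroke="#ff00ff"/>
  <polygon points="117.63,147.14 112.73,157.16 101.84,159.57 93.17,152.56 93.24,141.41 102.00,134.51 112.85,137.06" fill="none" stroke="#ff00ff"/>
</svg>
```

1 u = 1 mm; y_m = 224.16 − y.

[1] `<path>` open polyline, #ff00ff→cut S862 F848: (201.75,31.57) → (61.96,48.74) → (208.65,169.18) → (161.15,56.39)

[2] `<polygon>` regular polygon, #ff00ff→cut S862 F848: (117.63,77.02) → (112.73,67.00) → (101.84,64.59) → (93.17,71.60) → (93.24,82.75) → (102.00,89.65) → (112.85,87.10) → (117.63,77.02) (closed)

; LightBurn 1.6.03
; GRBL device profile, absolute coords
G21
G90
G0 X201.75 Y31.57
M3 S862
G01 X61.96 Y48.74 F848
G01 X208.65 Y169.18
G01 X161.15 Y56.39
M5
G0 X117.63 Y77.02
M3 S862
G01 X112.73 Y67.00 F848
G01 X101.84 Y64.59
G01 X93.17 Y71.60
G01 X93.24 Y82.75
G01 X102.00 Y89.65
G01 X112.85 Y87.10
G01 X117.63 Y77.02
M5
G0 X0.00 Y0.00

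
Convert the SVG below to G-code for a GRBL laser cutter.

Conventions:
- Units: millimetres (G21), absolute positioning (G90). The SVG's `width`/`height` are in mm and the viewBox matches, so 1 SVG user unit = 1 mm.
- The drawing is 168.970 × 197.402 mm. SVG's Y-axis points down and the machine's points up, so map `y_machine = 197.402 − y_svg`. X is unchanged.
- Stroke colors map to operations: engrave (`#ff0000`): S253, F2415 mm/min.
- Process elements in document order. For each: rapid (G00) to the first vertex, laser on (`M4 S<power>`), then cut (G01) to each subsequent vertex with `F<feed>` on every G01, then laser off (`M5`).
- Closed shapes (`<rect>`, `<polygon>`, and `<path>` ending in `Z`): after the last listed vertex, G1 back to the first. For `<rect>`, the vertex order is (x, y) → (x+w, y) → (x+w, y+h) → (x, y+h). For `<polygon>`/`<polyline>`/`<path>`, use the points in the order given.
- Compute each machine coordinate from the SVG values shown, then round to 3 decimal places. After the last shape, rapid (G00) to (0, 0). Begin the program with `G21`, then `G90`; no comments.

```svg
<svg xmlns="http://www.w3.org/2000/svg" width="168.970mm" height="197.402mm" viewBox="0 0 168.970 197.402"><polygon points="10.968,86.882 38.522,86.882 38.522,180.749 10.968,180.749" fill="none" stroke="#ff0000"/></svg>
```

G21
G90
G00 X10.968 Y110.520
M4 S253
G01 X38.522 Y110.520 F2415
G01 X38.522 Y16.653 F2415
G01 X10.968 Y16.653 F2415
G01 X10.968 Y110.520 F2415
M5
G00 X0.000 Y0.000

Since the viewBox matches the mm dimensions, user units are millimetres directly. The only transform is the Y-flip y_m = 197.402 − y_svg.

Shape 1 is a rectangle drawn with `<polygon>`. Its stroke #ff0000 means engrave at S253, F2415. After flipping Y the toolpath is (10.968,110.520) → (38.522,110.520) → (38.522,16.653) → (10.968,16.653) → (10.968,110.520), returning to the start.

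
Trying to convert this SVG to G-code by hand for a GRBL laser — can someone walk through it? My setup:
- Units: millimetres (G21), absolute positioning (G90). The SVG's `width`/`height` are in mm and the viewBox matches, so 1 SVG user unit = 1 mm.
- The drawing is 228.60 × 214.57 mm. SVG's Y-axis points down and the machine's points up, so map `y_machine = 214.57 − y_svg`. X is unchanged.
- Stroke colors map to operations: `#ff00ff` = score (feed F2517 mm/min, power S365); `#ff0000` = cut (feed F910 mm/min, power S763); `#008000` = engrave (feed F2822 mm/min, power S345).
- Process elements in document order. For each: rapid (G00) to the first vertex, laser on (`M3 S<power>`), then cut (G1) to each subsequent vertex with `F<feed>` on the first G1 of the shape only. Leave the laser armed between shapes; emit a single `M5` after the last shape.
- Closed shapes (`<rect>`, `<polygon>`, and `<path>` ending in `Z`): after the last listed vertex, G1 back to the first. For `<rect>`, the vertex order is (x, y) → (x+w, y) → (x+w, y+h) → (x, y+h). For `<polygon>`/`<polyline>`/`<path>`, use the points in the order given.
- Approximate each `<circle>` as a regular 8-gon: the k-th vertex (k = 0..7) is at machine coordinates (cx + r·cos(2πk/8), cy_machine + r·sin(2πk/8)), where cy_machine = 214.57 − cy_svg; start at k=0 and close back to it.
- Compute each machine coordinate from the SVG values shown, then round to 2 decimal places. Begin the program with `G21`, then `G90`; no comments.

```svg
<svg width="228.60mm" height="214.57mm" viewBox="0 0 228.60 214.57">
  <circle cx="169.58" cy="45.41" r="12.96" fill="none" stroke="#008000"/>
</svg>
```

viewBox `0 0 228.60 214.57` with mm width/height → 1 unit = 1 mm. Flip: y_m = 214.57 − y_svg.

**Shape 1** — `<circle>` circle, stroke `#008000` → engrave (S345, F2822). Machine vertices: (182.54,169.16) → (178.74,178.32) → (169.58,182.12) → (160.42,178.32) → (156.62,169.16) → (160.42,160.00) → (169.58,156.20) → (178.74,160.00) → (182.54,169.16). Closed: final G1 returns to the first vertex.

G21
G90
G00 X182.54 Y169.16
M3 S345
G1 X178.74 Y178.32 F2822
G1 X169.58 Y182.12
G1 X160.42 Y178.32
G1 X156.62 Y169.16
G1 X160.42 Y160.00
G1 X169.58 Y156.20
G1 X178.74 Y160.00
G1 X182.54 Y169.16
M5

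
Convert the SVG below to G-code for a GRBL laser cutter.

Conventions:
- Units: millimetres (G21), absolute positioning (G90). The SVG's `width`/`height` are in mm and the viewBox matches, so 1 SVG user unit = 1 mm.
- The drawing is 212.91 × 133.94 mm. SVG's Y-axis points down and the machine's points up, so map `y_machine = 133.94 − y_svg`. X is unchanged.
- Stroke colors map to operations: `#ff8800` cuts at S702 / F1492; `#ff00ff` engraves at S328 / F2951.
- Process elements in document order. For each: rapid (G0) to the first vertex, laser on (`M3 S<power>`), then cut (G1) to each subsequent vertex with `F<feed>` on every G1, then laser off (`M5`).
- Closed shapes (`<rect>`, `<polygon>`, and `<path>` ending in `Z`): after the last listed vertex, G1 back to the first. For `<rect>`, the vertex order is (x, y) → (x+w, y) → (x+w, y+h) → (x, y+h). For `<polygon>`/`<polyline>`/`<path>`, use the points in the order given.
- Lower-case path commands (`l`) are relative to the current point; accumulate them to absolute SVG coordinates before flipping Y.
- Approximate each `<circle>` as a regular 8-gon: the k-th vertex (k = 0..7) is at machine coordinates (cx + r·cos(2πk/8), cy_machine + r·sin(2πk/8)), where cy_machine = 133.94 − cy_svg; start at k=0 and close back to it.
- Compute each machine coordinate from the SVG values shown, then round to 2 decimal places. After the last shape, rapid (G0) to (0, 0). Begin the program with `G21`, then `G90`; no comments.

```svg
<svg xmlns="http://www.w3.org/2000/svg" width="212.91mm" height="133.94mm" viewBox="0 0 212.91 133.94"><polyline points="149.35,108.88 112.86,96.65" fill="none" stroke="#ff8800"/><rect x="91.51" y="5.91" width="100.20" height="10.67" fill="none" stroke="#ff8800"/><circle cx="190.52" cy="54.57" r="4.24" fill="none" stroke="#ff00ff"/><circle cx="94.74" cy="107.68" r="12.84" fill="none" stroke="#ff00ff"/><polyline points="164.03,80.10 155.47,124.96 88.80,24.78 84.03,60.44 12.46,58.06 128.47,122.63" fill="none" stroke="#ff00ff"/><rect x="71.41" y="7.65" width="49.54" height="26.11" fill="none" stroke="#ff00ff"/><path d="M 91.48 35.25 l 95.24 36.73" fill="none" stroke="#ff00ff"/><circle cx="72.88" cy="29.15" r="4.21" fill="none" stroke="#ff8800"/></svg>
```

Since the viewBox matches the mm dimensions, user units are millimetres directly. The only transform is the Y-flip y_m = 133.94 − y_svg.

Shape 1 is a line segment drawn with `<polyline>`. Its stroke #ff8800 means cut at S702, F1492. After flipping Y the toolpath is (149.35,25.06) → (112.86,37.29).

Shape 2 is a rectangle drawn with `<rect>`. Its stroke #ff8800 means cut at S702, F1492. After flipping Y the toolpath is (91.51,128.03) → (191.71,128.03) → (191.71,117.36) → (91.51,117.36) → (91.51,128.03), returning to the start.

Shape 3 is a circle drawn with `<circle>`. Its stroke #ff00ff means engrave at S328, F2951. After flipping Y the toolpath is (194.76,79.37) → (193.52,82.37) → (190.52,83.61) → (187.52,82.37) → (186.28,79.37) → (187.52,76.37) → (190.52,75.13) → (193.52,76.37) → (194.76,79.37), returning to the start.

Shape 4 is a circle drawn with `<circle>`. Its stroke #ff00ff means engrave at S328, F2951. After flipping Y the toolpath is (107.58,26.26) → (103.82,35.34) → (94.74,39.10) → (85.66,35.34) → (81.90,26.26) → (85.66,17.18) → (94.74,13.42) → (103.82,17.18) → (107.58,26.26), returning to the start.

Shape 5 is a open polyline drawn with `<polyline>`. Its stroke #ff00ff means engrave at S328, F2951. After flipping Y the toolpath is (164.03,53.84) → (155.47,8.98) → (88.80,109.16) → (84.03,73.50) → (12.46,75.88) → (128.47,11.31).

Shape 6 is a rectangle drawn with `<rect>`. Its stroke #ff00ff means engrave at S328, F2951. After flipping Y the toolpath is (71.41,126.29) → (120.95,126.29) → (120.95,100.18) → (71.41,100.18) → (71.41,126.29), returning to the start.

Shape 7 is a line segment drawn with `<path>`. Its stroke #ff00ff means engrave at S328, F2951. After flipping Y the toolpath is (91.48,98.69) → (186.72,61.96).

Shape 8 is a circle drawn with `<circle>`. Its stroke #ff8800 means cut at S702, F1492. After flipping Y the toolpath is (77.09,104.79) → (75.86,107.77) → (72.88,109.00) → (69.90,107.77) → (68.67,104.79) → (69.90,101.81) → (72.88,100.58) → (75.86,101.81) → (77.09,104.79), returning to the start.

G21
G90
G0 X149.35 Y25.06
M3 S702
G1 X112.86 Y37.29 F1492
M5
G0 X91.51 Y128.03
M3 S702
G1 X191.71 Y128.03 F1492
G1 X191.71 Y117.36 F1492
G1 X91.51 Y117.36 F1492
G1 X91.51 Y128.03 F1492
M5
G0 X194.76 Y79.37
M3 S328
G1 X193.52 Y82.37 F2951
G1 X190.52 Y83.61 F2951
G1 X187.52 Y82.37 F2951
G1 X186.28 Y79.37 F2951
G1 X187.52 Y76.37 F2951
G1 X190.52 Y75.13 F2951
G1 X193.52 Y76.37 F2951
G1 X194.76 Y79.37 F2951
M5
G0 X107.58 Y26.26
M3 S328
G1 X103.82 Y35.34 F2951
G1 X94.74 Y39.10 F2951
G1 X85.66 Y35.34 F2951
G1 X81.90 Y26.26 F2951
G1 X85.66 Y17.18 F2951
G1 X94.74 Y13.42 F2951
G1 X103.82 Y17.18 F2951
G1 X107.58 Y26.26 F2951
M5
G0 X164.03 Y53.84
M3 S328
G1 X155.47 Y8.98 F2951
G1 X88.80 Y109.16 F2951
G1 X84.03 Y73.50 F2951
G1 X12.46 Y75.88 F2951
G1 X128.47 Y11.31 F2951
M5
G0 X71.41 Y126.29
M3 S328
G1 X120.95 Y126.29 F2951
G1 X120.95 Y100.18 F2951
G1 X71.41 Y100.18 F2951
G1 X71.41 Y126.29 F2951
M5
G0 X91.48 Y98.69
M3 S328
G1 X186.72 Y61.96 F2951
M5
G0 X77.09 Y104.79
M3 S702
G1 X75.86 Y107.77 F1492
G1 X72.88 Y109.00 F1492
G1 X69.90 Y107.77 F1492
G1 X68.67 Y104.79 F1492
G1 X69.90 Y101.81 F1492
G1 X72.88 Y100.58 F1492
G1 X75.86 Y101.81 F1492
G1 X77.09 Y104.79 F1492
M5
G0 X0.00 Y0.00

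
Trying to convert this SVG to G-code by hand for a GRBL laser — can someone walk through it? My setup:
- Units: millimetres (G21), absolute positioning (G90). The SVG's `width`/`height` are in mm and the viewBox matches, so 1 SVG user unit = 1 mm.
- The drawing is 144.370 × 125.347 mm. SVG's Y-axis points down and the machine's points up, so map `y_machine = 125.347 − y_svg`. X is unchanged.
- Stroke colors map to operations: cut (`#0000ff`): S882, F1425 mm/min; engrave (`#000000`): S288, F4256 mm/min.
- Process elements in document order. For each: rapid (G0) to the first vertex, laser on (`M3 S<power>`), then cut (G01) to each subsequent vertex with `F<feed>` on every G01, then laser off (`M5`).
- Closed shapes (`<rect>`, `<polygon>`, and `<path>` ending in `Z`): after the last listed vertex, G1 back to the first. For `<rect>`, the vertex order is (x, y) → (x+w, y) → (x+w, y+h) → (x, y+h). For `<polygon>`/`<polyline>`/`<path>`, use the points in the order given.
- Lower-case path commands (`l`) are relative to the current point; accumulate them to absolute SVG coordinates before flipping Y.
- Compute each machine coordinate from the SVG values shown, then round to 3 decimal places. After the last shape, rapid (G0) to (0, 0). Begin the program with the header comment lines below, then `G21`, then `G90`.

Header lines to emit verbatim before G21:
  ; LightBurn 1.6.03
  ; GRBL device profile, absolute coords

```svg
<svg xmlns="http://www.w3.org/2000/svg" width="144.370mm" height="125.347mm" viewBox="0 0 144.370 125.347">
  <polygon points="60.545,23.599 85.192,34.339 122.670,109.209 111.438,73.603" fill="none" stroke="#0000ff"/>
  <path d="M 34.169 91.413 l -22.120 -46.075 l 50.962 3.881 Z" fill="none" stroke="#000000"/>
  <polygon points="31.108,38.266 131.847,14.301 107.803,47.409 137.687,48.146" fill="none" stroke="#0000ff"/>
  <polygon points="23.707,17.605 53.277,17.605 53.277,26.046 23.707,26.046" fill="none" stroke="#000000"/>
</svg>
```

; LightBurn 1.6.03
; GRBL device profile, absolute coords
G21
G90
G0 X60.545 Y101.748
M3 S882
G01 X85.192 Y91.008 F1425
G01 X122.670 Y16.138 F1425
G01 X111.438 Y51.744 F1425
G01 X60.545 Y101.748 F1425
M5
G0 X34.169 Y33.934
M3 S288
G01 X12.049 Y80.009 F4256
G01 X63.011 Y76.128 F4256
G01 X34.169 Y33.934 F4256
M5
G0 X31.108 Y87.081
M3 S882
G01 X131.847 Y111.046 F1425
G01 X107.803 Y77.938 F1425
G01 X137.687 Y77.201 F1425
G01 X31.108 Y87.081 F1425
M5
G0 X23.707 Y107.742
M3 S288
G01 X53.277 Y107.742 F4256
G01 X53.277 Y99.301 F4256
G01 X23.707 Y99.301 F4256
G01 X23.707 Y107.742 F4256
M5
G0 X0.000 Y0.000

Since the viewBox matches the mm dimensions, user units are millimetres directly. The only transform is the Y-flip y_m = 125.347 − y_svg.

Shape 1 is a closed polygon drawn with `<polygon>`. Its stroke #0000ff means cut at S882, F1425. After flipping Y the toolpath is (60.545,101.748) → (85.192,91.008) → (122.670,16.138) → (111.438,51.744) → (60.545,101.748), returning to the start.

Shape 2 is a regular polygon drawn with `<path>`. Its stroke #000000 means engrave at S288, F4256. After flipping Y the toolpath is (34.169,33.934) → (12.049,80.009) → (63.011,76.128) → (34.169,33.934), returning to the start.

Shape 3 is a closed polygon drawn with `<polygon>`. Its stroke #0000ff means cut at S882, F1425. After flipping Y the toolpath is (31.108,87.081) → (131.847,111.046) → (107.803,77.938) → (137.687,77.201) → (31.108,87.081), returning to the start.

Shape 4 is a rectangle drawn with `<polygon>`. Its stroke #000000 means engrave at S288, F4256. After flipping Y the toolpath is (23.707,107.742) → (53.277,107.742) → (53.277,99.301) → (23.707,99.301) → (23.707,107.742), returning to the start.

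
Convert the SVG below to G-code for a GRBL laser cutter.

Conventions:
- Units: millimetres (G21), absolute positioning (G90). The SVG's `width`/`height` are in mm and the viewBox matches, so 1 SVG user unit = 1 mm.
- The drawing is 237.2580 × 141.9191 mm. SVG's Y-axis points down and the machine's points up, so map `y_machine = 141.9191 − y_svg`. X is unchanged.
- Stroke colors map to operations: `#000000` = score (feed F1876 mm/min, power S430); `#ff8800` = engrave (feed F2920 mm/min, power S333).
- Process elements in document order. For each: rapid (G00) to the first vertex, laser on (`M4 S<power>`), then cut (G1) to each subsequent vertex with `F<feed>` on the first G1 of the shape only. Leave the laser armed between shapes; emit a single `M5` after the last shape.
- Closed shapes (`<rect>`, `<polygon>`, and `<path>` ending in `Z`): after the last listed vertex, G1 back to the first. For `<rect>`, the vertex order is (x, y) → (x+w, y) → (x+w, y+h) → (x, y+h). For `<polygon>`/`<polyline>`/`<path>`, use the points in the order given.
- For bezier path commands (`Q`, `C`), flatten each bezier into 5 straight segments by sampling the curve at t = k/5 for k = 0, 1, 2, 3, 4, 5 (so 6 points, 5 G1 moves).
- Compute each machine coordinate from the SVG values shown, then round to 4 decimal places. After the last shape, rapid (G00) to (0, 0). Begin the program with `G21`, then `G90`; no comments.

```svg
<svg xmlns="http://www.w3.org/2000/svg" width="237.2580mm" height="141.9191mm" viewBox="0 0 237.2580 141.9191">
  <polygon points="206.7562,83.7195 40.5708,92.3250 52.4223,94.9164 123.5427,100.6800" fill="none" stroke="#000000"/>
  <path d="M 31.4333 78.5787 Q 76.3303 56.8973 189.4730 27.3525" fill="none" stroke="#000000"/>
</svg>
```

viewBox `0 0 237.2580 141.9191` with mm width/height → 1 unit = 1 mm. Flip: y_m = 141.9191 − y_svg.

**Shape 1** — `<polygon>` closed polygon, stroke `#000000` → score (S430, F1876). Machine vertices: (206.7562,58.1996) → (40.5708,49.5941) → (52.4223,47.0027) → (123.5427,41.2391) → (206.7562,58.1996). Closed: final G1 returns to the first vertex.

**Shape 2** — `<path>` quadratic bezier, stroke `#000000` → score (S430, F1876). Control points (SVG): P0=(31.4333,78.5787), P1=(76.3303,56.8973), P2=(189.4730,27.3525); sampled at t=k/5. Machine vertices: (31.4333,63.3404) → (52.1219,72.3275) → (78.2702,81.9437) → (109.8782,92.1889) → (146.9457,103.0632) → (189.4730,114.5666). Open path.

G21
G90
G00 X206.7562 Y58.1996
M4 S430
G1 X40.5708 Y49.5941 F1876
G1 X52.4223 Y47.0027
G1 X123.5427 Y41.2391
G1 X206.7562 Y58.1996
G00 X31.4333 Y63.3404
M4 S430
G1 X52.1219 Y72.3275 F1876
G1 X78.2702 Y81.9437
G1 X109.8782 Y92.1889
G1 X146.9457 Y103.0632
G1 X189.4730 Y114.5666
M5
G00 X0.0000 Y0.0000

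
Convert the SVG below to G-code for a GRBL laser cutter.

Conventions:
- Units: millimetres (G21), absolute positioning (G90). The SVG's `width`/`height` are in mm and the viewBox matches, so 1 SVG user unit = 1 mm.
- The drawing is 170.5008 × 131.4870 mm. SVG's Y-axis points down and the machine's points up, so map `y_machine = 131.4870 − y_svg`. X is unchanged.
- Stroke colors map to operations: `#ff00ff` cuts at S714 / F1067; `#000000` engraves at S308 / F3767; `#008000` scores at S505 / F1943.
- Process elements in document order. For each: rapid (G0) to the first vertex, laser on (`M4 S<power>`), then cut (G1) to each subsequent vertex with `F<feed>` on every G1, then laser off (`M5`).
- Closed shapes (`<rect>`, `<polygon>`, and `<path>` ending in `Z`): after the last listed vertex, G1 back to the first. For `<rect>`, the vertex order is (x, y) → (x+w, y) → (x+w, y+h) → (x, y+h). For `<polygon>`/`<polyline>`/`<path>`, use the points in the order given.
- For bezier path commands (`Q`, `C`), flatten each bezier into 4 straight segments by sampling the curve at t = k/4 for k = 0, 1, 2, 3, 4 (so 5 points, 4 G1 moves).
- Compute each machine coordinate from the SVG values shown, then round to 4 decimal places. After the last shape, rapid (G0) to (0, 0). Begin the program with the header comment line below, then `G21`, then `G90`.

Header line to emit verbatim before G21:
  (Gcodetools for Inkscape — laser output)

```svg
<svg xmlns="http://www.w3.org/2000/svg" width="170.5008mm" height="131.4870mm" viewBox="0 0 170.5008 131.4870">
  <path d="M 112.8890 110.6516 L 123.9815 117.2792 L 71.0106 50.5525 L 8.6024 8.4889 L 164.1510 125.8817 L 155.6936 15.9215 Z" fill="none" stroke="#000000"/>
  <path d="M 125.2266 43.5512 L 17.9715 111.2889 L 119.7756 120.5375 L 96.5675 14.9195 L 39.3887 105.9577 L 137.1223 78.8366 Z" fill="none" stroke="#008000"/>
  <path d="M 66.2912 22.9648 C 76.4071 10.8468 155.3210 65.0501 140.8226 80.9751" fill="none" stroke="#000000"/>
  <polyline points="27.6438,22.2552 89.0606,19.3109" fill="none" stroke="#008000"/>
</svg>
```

1 u = 1 mm; y_m = 131.4870 − y.

[1] `<path>` closed polygon, #000000→engrave S308 F3767: (112.8890,20.8354) → (123.9815,14.2078) → (71.0106,80.9345) → (8.6024,122.9981) → (164.1510,5.6053) → (155.6936,115.5655) → (112.8890,20.8354) (closed)

[2] `<path>` closed polygon, #008000→score S505 F1943: (125.2266,87.9358) → (17.9715,20.1981) → (119.7756,10.9495) → (96.5675,116.5675) → (39.3887,25.5293) → (137.1223,52.6504) → (125.2266,87.9358) (closed)

[3] `<path>` cubic bezier, #000000→engrave S308 F3767: (66.2912,108.5222) → (84.2432,106.8098) → (112.7873,90.0332) → (136.7161,67.9985) → (140.8226,50.5119)

[4] `<polyline>` line segment, #008000→score S505 F1943: (27.6438,109.2318) → (89.0606,112.1761)

(Gcodetools for Inkscape — laser output)
G21
G90
G0 X112.8890 Y20.8354
M4 S308
G1 X123.9815 Y14.2078 F3767
G1 X71.0106 Y80.9345 F3767
G1 X8.6024 Y122.9981 F3767
G1 X164.1510 Y5.6053 F3767
G1 X155.6936 Y115.5655 F3767
G1 X112.8890 Y20.8354 F3767
M5
G0 X125.2266 Y87.9358
M4 S505
G1 X17.9715 Y20.1981 F1943
G1 X119.7756 Y10.9495 F1943
G1 X96.5675 Y116.5675 F1943
G1 X39.3887 Y25.5293 F1943
G1 X137.1223 Y52.6504 F1943
G1 X125.2266 Y87.9358 F1943
M5
G0 X66.2912 Y108.5222
M4 S308
G1 X84.2432 Y106.8098 F3767
G1 X112.7873 Y90.0332 F3767
G1 X136.7161 Y67.9985 F3767
G1 X140.8226 Y50.5119 F3767
M5
G0 X27.6438 Y109.2318
M4 S505
G1 X89.0606 Y112.1761 F1943
M5
G0 X0.0000 Y0.0000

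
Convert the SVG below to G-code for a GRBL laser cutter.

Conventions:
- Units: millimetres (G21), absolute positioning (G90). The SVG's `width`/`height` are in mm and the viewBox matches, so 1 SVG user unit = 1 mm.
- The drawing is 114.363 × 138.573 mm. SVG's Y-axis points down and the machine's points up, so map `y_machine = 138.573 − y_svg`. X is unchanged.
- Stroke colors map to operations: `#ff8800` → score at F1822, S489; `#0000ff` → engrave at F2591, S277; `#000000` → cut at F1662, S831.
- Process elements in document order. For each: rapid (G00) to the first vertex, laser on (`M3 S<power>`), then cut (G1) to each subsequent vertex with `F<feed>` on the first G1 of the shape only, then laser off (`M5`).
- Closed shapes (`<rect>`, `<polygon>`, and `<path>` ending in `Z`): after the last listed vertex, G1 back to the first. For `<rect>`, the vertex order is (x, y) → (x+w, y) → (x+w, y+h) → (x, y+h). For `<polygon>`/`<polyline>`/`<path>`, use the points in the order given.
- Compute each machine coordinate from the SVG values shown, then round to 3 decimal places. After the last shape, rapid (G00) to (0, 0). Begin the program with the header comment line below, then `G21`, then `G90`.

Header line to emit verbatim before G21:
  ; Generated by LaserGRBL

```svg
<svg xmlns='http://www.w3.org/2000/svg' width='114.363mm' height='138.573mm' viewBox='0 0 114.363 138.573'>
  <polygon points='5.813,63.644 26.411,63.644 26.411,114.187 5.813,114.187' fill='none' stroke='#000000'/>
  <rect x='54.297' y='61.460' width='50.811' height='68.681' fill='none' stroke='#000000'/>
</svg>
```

; Generated by LaserGRBL
G21
G90
G00 X5.813 Y74.929
M3 S831
G1 X26.411 Y74.929 F1662
G1 X26.411 Y24.386
G1 X5.813 Y24.386
G1 X5.813 Y74.929
M5
G00 X54.297 Y77.113
M3 S831
G1 X105.108 Y77.113 F1662
G1 X105.108 Y8.432
G1 X54.297 Y8.432
G1 X54.297 Y77.113
M5
G00 X0.000 Y0.000

viewBox `0 0 114.363 138.573` with mm width/height → 1 unit = 1 mm. Flip: y_m = 138.573 − y_svg.

**Shape 1** — `<polygon>` rectangle, stroke `#000000` → cut (S831, F1662). Machine vertices: (5.813,74.929) → (26.411,74.929) → (26.411,24.386) → (5.813,24.386) → (5.813,74.929). Closed: final G1 returns to the first vertex.

**Shape 2** — `<rect>` rectangle, stroke `#000000` → cut (S831, F1662). Machine vertices: (54.297,77.113) → (105.108,77.113) → (105.108,8.432) → (54.297,8.432) → (54.297,77.113). Closed: final G1 returns to the first vertex.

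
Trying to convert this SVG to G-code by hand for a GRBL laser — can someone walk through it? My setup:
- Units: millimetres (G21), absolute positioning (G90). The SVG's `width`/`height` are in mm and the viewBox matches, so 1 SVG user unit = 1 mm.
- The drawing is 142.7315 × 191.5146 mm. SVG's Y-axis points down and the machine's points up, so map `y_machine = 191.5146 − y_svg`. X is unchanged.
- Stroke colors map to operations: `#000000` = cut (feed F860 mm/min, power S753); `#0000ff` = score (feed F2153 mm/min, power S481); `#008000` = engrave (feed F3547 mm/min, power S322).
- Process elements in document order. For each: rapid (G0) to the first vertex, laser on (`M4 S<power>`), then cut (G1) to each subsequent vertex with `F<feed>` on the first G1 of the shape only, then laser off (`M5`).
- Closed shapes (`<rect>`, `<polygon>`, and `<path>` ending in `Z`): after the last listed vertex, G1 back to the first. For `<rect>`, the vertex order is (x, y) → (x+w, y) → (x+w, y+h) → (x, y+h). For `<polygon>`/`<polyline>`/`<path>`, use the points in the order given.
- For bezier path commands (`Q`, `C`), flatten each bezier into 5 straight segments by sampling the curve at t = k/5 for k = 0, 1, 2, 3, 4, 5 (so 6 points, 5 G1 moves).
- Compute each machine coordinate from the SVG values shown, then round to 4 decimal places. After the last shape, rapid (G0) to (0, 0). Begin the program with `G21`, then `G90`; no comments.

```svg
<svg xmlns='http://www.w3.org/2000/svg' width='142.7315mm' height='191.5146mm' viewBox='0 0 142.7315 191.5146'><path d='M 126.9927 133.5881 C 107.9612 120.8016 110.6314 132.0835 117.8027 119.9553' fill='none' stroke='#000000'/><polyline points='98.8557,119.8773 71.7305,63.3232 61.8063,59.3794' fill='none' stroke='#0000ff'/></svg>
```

G21
G90
G0 X126.9927 Y57.9265
M4 S753
G1 X118.0404 Y63.0900 F860
G1 X113.4709 Y64.7561
G1 X112.4585 Y65.2037
G1 X114.1777 Y66.7118
G1 X117.8027 Y71.5593
M5
G0 X98.8557 Y71.6373
M4 S481
G1 X71.7305 Y128.1914 F2153
G1 X61.8063 Y132.1352
M5
G0 X0.0000 Y0.0000

Since the viewBox matches the mm dimensions, user units are millimetres directly. The only transform is the Y-flip y_m = 191.5146 − y_svg.

Shape 1 is a cubic bezier drawn with `<path>`. Its stroke #000000 means cut at S753, F860. After flipping Y the toolpath is (126.9927,57.9265) → (118.0404,63.0900) → (113.4709,64.7561) → (112.4585,65.2037) → (114.1777,66.7118) → (117.8027,71.5593).

Shape 2 is a open polyline drawn with `<polyline>`. Its stroke #0000ff means score at S481, F2153. After flipping Y the toolpath is (98.8557,71.6373) → (71.7305,128.1914) → (61.8063,132.1352).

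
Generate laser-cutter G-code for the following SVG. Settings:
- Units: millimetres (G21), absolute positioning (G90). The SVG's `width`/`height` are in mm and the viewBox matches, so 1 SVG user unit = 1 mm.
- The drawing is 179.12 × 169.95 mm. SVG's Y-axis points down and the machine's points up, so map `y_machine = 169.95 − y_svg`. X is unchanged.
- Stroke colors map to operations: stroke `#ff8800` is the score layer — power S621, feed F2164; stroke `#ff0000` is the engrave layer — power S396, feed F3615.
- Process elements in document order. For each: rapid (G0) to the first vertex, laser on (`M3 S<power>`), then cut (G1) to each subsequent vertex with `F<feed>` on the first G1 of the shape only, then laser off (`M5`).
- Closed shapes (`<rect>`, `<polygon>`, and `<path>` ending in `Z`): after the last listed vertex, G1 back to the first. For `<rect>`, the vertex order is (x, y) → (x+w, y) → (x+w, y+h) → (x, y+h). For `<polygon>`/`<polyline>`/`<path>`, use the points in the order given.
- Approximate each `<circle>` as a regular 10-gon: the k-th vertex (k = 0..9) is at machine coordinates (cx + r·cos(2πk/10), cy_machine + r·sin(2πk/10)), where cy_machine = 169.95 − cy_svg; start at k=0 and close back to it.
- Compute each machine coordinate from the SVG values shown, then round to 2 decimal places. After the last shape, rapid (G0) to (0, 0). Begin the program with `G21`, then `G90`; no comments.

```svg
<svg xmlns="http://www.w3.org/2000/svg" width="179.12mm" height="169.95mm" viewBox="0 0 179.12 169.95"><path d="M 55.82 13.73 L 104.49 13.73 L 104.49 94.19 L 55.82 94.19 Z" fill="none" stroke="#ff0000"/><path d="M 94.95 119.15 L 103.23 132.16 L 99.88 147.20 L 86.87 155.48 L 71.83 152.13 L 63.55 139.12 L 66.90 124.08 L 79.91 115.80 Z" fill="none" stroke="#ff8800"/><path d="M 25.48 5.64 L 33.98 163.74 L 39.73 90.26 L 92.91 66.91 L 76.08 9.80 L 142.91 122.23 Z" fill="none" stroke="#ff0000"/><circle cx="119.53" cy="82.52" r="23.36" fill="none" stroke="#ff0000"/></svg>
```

1 u = 1 mm; y_m = 169.95 − y.

[1] `<path>` rectangle, #ff0000→engrave S396 F3615: (55.82,156.22) → (104.49,156.22) → (104.49,75.76) → (55.82,75.76) → (55.82,156.22) (closed)

[2] `<path>` regular polygon, #ff8800→score S621 F2164: (94.95,50.80) → (103.23,37.79) → (99.88,22.75) → (86.87,14.47) → (71.83,17.82) → (63.55,30.83) → (66.90,45.87) → (79.91,54.15) → (94.95,50.80) (closed)

[3] `<path>` closed polygon, #ff0000→engrave S396 F3615: (25.48,164.31) → (33.98,6.21) → (39.73,79.69) → (92.91,103.04) → (76.08,160.15) → (142.91,47.72) → (25.48,164.31) (closed)

[4] `<circle>` circle, #ff0000→engrave S396 F3615: (142.89,87.43) → (138.43,101.16) → (126.75,109.65) → (112.31,109.65) → (100.63,101.16) → (96.17,87.43) → (100.63,73.70) → (112.31,65.21) → (126.75,65.21) → (138.43,73.70) → (142.89,87.43) (closed)

G21
G90
G0 X55.82 Y156.22
M3 S396
G1 X104.49 Y156.22 F3615
G1 X104.49 Y75.76
G1 X55.82 Y75.76
G1 X55.82 Y156.22
M5
G0 X94.95 Y50.80
M3 S621
G1 X103.23 Y37.79 F2164
G1 X99.88 Y22.75
G1 X86.87 Y14.47
G1 X71.83 Y17.82
G1 X63.55 Y30.83
G1 X66.90 Y45.87
G1 X79.91 Y54.15
G1 X94.95 Y50.80
M5
G0 X25.48 Y164.31
M3 S396
G1 X33.98 Y6.21 F3615
G1 X39.73 Y79.69
G1 X92.91 Y103.04
G1 X76.08 Y160.15
G1 X142.91 Y47.72
G1 X25.48 Y164.31
M5
G0 X142.89 Y87.43
M3 S396
G1 X138.43 Y101.16 F3615
G1 X126.75 Y109.65
G1 X112.31 Y109.65
G1 X100.63 Y101.16
G1 X96.17 Y87.43
G1 X100.63 Y73.70
G1 X112.31 Y65.21
G1 X126.75 Y65.21
G1 X138.43 Y73.70
G1 X142.89 Y87.43
M5
G0 X0.00 Y0.00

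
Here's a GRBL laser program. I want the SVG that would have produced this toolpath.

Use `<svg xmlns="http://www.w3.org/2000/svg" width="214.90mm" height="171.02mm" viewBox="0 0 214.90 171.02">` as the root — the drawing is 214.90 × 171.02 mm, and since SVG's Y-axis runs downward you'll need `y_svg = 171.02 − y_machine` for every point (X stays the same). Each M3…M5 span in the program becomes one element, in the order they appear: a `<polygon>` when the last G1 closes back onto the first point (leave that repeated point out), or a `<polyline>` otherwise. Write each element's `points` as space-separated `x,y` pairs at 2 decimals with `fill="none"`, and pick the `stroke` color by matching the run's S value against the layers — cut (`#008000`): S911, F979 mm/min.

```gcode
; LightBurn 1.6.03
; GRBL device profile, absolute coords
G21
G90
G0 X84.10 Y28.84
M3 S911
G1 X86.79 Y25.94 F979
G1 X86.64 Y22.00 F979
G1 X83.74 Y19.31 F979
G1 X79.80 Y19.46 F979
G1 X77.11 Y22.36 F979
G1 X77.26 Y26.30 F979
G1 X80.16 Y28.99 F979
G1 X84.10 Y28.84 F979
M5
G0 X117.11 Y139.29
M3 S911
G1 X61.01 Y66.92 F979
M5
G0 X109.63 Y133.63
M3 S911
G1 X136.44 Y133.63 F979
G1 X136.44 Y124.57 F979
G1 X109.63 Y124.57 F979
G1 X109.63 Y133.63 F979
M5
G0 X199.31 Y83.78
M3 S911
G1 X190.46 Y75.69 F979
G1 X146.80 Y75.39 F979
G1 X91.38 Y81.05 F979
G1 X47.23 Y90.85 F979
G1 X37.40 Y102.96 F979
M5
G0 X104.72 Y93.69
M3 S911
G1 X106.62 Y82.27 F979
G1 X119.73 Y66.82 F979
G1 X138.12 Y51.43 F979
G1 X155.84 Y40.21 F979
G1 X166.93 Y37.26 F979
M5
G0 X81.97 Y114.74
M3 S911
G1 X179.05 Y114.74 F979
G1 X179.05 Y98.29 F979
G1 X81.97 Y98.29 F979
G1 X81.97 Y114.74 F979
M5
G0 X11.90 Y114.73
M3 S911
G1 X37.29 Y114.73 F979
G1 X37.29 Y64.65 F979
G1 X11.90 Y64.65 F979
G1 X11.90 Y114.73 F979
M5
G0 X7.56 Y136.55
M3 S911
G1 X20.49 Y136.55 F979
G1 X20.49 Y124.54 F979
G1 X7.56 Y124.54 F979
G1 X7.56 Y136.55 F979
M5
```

<svg xmlns="http://www.w3.org/2000/svg" width="214.90mm" height="171.02mm" viewBox="0 0 214.90 171.02">
  <polygon points="84.10,142.18 86.79,145.08 86.64,149.02 83.74,151.71 79.80,151.56 77.11,148.66 77.26,144.72 80.16,142.03" fill="none" stroke="#008000"/>
  <polyline points="117.11,31.73 61.01,104.10" fill="none" stroke="#008000"/>
  <polygon points="109.63,37.39 136.44,37.39 136.44,46.45 109.63,46.45" fill="none" stroke="#008000"/>
  <polyline points="199.31,87.24 190.46,95.33 146.80,95.63 91.38,89.97 47.23,80.17 37.40,68.06" fill="none" stroke="#008000"/>
  <polyline points="104.72,77.33 106.62,88.75 119.73,104.20 138.12,119.59 155.84,130.81 166.93,133.76" fill="none" stroke="#008000"/>
  <polygon points="81.97,56.28 179.05,56.28 179.05,72.73 81.97,72.73" fill="none" stroke="#008000"/>
  <polygon points="11.90,56.29 37.29,56.29 37.29,106.37 11.90,106.37" fill="none" stroke="#008000"/>
  <polygon points="7.56,34.47 20.49,34.47 20.49,46.48 7.56,46.48" fill="none" stroke="#008000"/>
</svg>

Each laser-on run becomes one SVG element. Flip Y back into SVG space with y_svg = 171.02 − y_machine. Every run uses S911, so all elements get stroke `#008000` (cut).

Run 1: The run returns to its start, so emit a `<polygon>` with points (Y-flipped): 84.10,142.18 86.79,145.08 86.64,149.02 83.74,151.71 79.80,151.56 77.11,148.66 77.26,144.72 80.16,142.03.

Run 2: The run is open, so emit a `<polyline>` with points (Y-flipped): 117.11,31.73 61.01,104.10.

Run 3: The run returns to its start, so emit a `<polygon>` with points (Y-flipped): 109.63,37.39 136.44,37.39 136.44,46.45 109.63,46.45.

Run 4: The run is open, so emit a `<polyline>` with points (Y-flipped): 199.31,87.24 190.46,95.33 146.80,95.63 91.38,89.97 47.23,80.17 37.40,68.06.

Run 5: The run is open, so emit a `<polyline>` with points (Y-flipped): 104.72,77.33 106.62,88.75 119.73,104.20 138.12,119.59 155.84,130.81 166.93,133.76.

Run 6: The run returns to its start, so emit a `<polygon>` with points (Y-flipped): 81.97,56.28 179.05,56.28 179.05,72.73 81.97,72.73.

Run 7: The run returns to its start, so emit a `<polygon>` with points (Y-flipped): 11.90,56.29 37.29,56.29 37.29,106.37 11.90,106.37.

Run 8: The run returns to its start, so emit a `<polygon>` with points (Y-flipped): 7.56,34.47 20.49,34.47 20.49,46.48 7.56,46.48.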